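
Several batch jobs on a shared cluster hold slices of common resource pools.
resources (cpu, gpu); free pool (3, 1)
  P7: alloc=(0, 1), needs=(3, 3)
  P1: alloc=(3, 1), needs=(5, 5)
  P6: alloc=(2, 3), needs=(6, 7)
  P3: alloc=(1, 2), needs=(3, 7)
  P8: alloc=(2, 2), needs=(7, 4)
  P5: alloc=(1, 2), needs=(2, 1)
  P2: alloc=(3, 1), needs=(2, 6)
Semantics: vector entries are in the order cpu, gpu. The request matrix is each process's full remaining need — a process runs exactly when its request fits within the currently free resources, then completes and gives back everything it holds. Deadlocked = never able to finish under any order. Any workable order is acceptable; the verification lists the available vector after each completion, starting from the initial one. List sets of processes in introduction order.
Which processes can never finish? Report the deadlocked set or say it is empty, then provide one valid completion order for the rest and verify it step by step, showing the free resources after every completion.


The deadlocked set is P1, P6, P3, P8 and P2.
Key observation: after P5, P7 the pool peaks at (4, 4), and each blocked process is short somewhere: P1 on cpu, gpu; P6 on cpu, gpu; P3 on gpu; P8 on cpu; P2 on gpu.
The rest can finish in the order P5, P7. Verifying each step:
  pool = (3, 1)
  run P5 (needs (2, 1), free (3, 1)); after release of (1, 2) the pool is (4, 3)
  run P7 (needs (3, 3), free (4, 3)); after release of (0, 1) the pool is (4, 4)
None of the blocked processes ever fits:
  P1 cannot run: need (5, 5) vs free (4, 4) (insufficient cpu and gpu)
  P6 cannot run: need (6, 7) vs free (4, 4) (insufficient cpu and gpu)
  P3 cannot run: need (3, 7) vs free (4, 4) (insufficient gpu)
  P8 cannot run: need (7, 4) vs free (4, 4) (insufficient cpu)
  P2 cannot run: need (2, 6) vs free (4, 4) (insufficient gpu)


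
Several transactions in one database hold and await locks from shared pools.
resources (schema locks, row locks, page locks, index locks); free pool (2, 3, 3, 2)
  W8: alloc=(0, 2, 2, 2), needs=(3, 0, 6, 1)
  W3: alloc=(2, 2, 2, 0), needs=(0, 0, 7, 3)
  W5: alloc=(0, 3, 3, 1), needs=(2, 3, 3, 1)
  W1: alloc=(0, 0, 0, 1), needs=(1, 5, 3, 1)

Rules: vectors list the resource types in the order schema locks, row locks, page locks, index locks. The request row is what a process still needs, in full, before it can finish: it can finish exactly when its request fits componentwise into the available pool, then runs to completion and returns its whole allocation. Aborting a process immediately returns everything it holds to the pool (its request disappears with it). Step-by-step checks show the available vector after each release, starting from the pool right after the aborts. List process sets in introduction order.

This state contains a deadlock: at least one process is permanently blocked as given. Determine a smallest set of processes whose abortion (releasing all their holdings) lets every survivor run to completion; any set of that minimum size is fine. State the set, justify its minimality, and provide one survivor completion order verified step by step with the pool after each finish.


Abort W8.
Key observation: the returned (0, 2, 2, 2) from W8 is what brings W3 — unrunnable before, under any order — into play at step 2.
Why nothing smaller works: aborting no one leaves the state deadlocked as given.
Survivors finish in the order: W5, W3, W1. Walking it through (pool after the aborts first):
  pool = (2, 5, 5, 4)
  run W5 (needs (2, 3, 3, 1), free (2, 5, 5, 4)); after release of (0, 3, 3, 1) the pool is (2, 8, 8, 5)
  run W3 (needs (0, 0, 7, 3), free (2, 8, 8, 5)); after release of (2, 2, 2, 0) the pool is (4, 10, 10, 5)
  run W1 (needs (1, 5, 3, 1), free (4, 10, 10, 5)); after release of (0, 0, 0, 1) the pool is (4, 10, 10, 6)


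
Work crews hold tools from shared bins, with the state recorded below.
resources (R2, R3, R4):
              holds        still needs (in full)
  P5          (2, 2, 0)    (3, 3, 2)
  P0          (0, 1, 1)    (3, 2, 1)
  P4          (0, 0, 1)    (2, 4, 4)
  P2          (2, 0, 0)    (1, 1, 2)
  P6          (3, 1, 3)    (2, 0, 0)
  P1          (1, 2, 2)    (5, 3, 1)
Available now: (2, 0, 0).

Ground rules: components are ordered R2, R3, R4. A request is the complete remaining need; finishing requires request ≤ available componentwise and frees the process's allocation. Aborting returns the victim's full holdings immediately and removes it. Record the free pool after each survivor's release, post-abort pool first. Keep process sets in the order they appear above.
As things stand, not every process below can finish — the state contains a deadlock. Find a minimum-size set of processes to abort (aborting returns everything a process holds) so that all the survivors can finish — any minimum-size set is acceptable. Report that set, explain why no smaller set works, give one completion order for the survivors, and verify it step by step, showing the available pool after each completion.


The answer: abort P5.
Key observation: the deadlocked P1 becomes finishable only because P5 released (2, 2, 0); it completes at step 3 below.
Why nothing smaller works: aborting no one leaves the state deadlocked as given.
Survivors finish in the order: P6, P2, P1, P4, P0. Check, step by step (pool after the aborts first):
  pool = (4, 2, 0)
  P6: need (2, 0, 0) fits (4, 2, 0); releases (3, 1, 3), pool now (7, 3, 3)
  P2: need (1, 1, 2) fits (7, 3, 3); releases (2, 0, 0), pool now (9, 3, 3)
  P1: need (5, 3, 1) fits (9, 3, 3); releases (1, 2, 2), pool now (10, 5, 5)
  P4: need (2, 4, 4) fits (10, 5, 5); releases (0, 0, 1), pool now (10, 5, 6)
  P0: need (3, 2, 1) fits (10, 5, 6); releases (0, 1, 1), pool now (10, 6, 7)


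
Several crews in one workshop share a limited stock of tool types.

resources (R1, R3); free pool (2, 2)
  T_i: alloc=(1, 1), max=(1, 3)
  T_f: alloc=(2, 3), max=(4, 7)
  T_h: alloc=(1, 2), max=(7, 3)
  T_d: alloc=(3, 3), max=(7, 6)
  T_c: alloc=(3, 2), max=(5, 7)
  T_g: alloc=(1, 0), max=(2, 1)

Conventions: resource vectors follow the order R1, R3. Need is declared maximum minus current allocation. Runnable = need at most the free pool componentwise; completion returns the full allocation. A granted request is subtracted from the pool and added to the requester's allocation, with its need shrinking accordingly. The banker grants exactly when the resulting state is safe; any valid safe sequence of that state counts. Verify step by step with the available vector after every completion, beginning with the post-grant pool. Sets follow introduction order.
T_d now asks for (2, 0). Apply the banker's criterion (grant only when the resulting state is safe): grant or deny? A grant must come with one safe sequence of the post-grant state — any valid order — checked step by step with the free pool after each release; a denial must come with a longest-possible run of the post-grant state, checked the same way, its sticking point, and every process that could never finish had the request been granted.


GRANT. The post-grant state is safe; one safe sequence: T_i, T_g, T_d, T_f, T_h, T_c.
Key observation: with (0, 2) left after the transfer, T_i can run at once — the state stays safe.
Check on the post-grant state, step by step:
  pool = (0, 2)
  T_i needs (0, 2) <= (0, 2) -> finishes; pool += (1, 1) = (1, 3)
  T_g needs (1, 1) <= (1, 3) -> finishes; pool += (1, 0) = (2, 3)
  T_d needs (2, 3) <= (2, 3) -> finishes; pool += (5, 3) = (7, 6)
  T_f needs (2, 4) <= (7, 6) -> finishes; pool += (2, 3) = (9, 9)
  T_h needs (6, 1) <= (9, 9) -> finishes; pool += (1, 2) = (10, 11)
  T_c needs (2, 5) <= (10, 11) -> finishes; pool += (3, 2) = (13, 13)


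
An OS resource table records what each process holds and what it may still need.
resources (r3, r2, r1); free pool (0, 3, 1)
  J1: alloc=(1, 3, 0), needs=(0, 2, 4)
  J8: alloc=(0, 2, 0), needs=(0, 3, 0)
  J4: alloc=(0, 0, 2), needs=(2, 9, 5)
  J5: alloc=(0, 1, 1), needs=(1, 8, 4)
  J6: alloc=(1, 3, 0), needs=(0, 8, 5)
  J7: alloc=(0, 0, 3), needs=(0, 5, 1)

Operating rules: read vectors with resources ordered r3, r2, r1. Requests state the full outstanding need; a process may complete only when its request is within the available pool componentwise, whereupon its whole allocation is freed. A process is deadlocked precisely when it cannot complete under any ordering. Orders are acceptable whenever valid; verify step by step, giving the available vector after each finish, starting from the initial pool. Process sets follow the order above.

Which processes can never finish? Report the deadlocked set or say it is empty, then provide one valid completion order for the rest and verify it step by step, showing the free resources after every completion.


No process is deadlocked.
Key observation: J8 can run right away; the returned allocation unlocks the remaining processes in turn.
The rest can finish in the order J8, J7, J1, J5, J6, J4. Check, step by step:
  pool = (0, 3, 1)
  J8 needs (0, 3, 0) <= (0, 3, 1) -> finishes; pool += (0, 2, 0) = (0, 5, 1)
  J7 needs (0, 5, 1) <= (0, 5, 1) -> finishes; pool += (0, 0, 3) = (0, 5, 4)
  J1 needs (0, 2, 4) <= (0, 5, 4) -> finishes; pool += (1, 3, 0) = (1, 8, 4)
  J5 needs (1, 8, 4) <= (1, 8, 4) -> finishes; pool += (0, 1, 1) = (1, 9, 5)
  J6 needs (0, 8, 5) <= (1, 9, 5) -> finishes; pool += (1, 3, 0) = (2, 12, 5)
  J4 needs (2, 9, 5) <= (2, 12, 5) -> finishes; pool += (0, 0, 2) = (2, 12, 7)


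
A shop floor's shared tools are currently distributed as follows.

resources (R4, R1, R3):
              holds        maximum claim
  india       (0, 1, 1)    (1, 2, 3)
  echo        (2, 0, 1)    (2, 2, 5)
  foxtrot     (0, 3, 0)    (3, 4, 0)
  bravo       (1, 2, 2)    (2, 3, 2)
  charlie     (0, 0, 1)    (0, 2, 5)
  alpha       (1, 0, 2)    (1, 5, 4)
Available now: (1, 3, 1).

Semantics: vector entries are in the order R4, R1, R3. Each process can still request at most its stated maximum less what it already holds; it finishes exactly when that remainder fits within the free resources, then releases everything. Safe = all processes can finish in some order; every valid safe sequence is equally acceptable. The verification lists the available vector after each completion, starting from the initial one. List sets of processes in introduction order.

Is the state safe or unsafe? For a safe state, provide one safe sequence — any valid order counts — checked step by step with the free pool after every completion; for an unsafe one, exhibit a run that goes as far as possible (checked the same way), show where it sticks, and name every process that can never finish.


SAFE — a valid safe sequence is bravo, alpha, charlie, echo, india, foxtrot.
Key observation: at bravo the run first touches a limit — (1, 1, 0) against (1, 3, 1), exact on a resource it actually requests.
Step-by-step check:
  pool = (1, 3, 1)
  bravo needs (1, 1, 0) <= (1, 3, 1) -> finishes; pool += (1, 2, 2) = (2, 5, 3)
  alpha needs (0, 5, 2) <= (2, 5, 3) -> finishes; pool += (1, 0, 2) = (3, 5, 5)
  charlie needs (0, 2, 4) <= (3, 5, 5) -> finishes; pool += (0, 0, 1) = (3, 5, 6)
  echo needs (0, 2, 4) <= (3, 5, 6) -> finishes; pool += (2, 0, 1) = (5, 5, 7)
  india needs (1, 1, 2) <= (5, 5, 7) -> finishes; pool += (0, 1, 1) = (5, 6, 8)
  foxtrot needs (3, 1, 0) <= (5, 6, 8) -> finishes; pool += (0, 3, 0) = (5, 9, 8)


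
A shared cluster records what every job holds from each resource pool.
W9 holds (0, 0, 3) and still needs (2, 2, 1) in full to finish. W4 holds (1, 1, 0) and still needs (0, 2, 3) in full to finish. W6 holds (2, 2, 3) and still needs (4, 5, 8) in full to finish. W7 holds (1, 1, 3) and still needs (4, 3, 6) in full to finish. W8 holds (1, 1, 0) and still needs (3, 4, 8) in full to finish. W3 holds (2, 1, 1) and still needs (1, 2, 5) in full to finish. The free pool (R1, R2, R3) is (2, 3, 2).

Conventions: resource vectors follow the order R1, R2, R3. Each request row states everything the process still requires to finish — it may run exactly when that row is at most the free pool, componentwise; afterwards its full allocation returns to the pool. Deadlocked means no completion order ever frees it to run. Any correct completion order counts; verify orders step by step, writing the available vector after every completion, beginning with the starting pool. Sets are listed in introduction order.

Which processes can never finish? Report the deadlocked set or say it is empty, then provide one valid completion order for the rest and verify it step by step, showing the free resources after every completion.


No process is deadlocked.
Key observation: the pool covers W9 at once, and every later process fits after earlier releases.
One completion order for the rest: W9, W4, W3, W7, W8, W6. Check, step by step:
  pool = (2, 3, 2)
  run W9 (needs (2, 2, 1), free (2, 3, 2)); after release of (0, 0, 3) the pool is (2, 3, 5)
  run W4 (needs (0, 2, 3), free (2, 3, 5)); after release of (1, 1, 0) the pool is (3, 4, 5)
  run W3 (needs (1, 2, 5), free (3, 4, 5)); after release of (2, 1, 1) the pool is (5, 5, 6)
  run W7 (needs (4, 3, 6), free (5, 5, 6)); after release of (1, 1, 3) the pool is (6, 6, 9)
  run W8 (needs (3, 4, 8), free (6, 6, 9)); after release of (1, 1, 0) the pool is (7, 7, 9)
  run W6 (needs (4, 5, 8), free (7, 7, 9)); after release of (2, 2, 3) the pool is (9, 9, 12)


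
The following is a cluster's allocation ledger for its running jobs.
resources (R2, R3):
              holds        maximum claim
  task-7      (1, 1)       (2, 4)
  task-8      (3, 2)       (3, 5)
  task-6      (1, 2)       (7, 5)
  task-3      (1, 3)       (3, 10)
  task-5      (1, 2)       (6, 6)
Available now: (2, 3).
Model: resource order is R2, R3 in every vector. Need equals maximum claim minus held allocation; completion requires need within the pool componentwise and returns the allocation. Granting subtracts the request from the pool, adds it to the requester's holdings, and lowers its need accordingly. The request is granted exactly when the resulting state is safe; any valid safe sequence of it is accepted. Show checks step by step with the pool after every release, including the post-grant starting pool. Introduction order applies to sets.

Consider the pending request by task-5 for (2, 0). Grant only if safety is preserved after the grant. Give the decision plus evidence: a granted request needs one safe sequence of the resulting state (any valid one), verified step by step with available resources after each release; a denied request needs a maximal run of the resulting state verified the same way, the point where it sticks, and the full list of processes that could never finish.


GRANT. The post-grant state is safe; one safe sequence: task-8, task-5, task-3, task-7, task-6.
Key observation: the transfer keeps a workable pool ((0, 3)); task-8 starts the safe sequence.
Verifying the post-grant state step by step:
  pool = (0, 3)
  task-8 needs (0, 3) <= (0, 3) -> finishes; pool += (3, 2) = (3, 5)
  task-5 needs (3, 4) <= (3, 5) -> finishes; pool += (3, 2) = (6, 7)
  task-3 needs (2, 7) <= (6, 7) -> finishes; pool += (1, 3) = (7, 10)
  task-7 needs (1, 3) <= (7, 10) -> finishes; pool += (1, 1) = (8, 11)
  task-6 needs (6, 3) <= (8, 11) -> finishes; pool += (1, 2) = (9, 13)


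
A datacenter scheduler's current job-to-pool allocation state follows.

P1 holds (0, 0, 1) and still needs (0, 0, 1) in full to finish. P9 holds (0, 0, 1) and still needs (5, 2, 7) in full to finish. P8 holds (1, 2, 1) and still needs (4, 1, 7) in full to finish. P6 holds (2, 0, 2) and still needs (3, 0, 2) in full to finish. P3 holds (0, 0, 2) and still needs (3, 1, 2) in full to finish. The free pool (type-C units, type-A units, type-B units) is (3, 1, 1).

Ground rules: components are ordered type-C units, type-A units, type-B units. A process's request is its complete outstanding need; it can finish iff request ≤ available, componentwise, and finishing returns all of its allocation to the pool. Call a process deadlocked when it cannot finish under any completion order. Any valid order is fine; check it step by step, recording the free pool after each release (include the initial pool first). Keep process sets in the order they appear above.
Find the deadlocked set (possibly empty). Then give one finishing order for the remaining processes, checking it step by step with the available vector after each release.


Deadlocked set: P9 and P8.
Key observation: P1, P6, P3 can finish, but then (5, 1, 6) is all there is, and the blocked group's type-B units demands exceed it.
One completion order for the rest: P1, P6, P3. Step-by-step check:
  pool = (3, 1, 1)
  run P1 (needs (0, 0, 1), free (3, 1, 1)); after release of (0, 0, 1) the pool is (3, 1, 2)
  run P6 (needs (3, 0, 2), free (3, 1, 2)); after release of (2, 0, 2) the pool is (5, 1, 4)
  run P3 (needs (3, 1, 2), free (5, 1, 4)); after release of (0, 0, 2) the pool is (5, 1, 6)
The blocked processes can never fit:
  P9 still needs (5, 2, 7) but only (5, 1, 6) is free — short on type-A units and type-B units
  P8 still needs (4, 1, 7) but only (5, 1, 6) is free — short on type-B units


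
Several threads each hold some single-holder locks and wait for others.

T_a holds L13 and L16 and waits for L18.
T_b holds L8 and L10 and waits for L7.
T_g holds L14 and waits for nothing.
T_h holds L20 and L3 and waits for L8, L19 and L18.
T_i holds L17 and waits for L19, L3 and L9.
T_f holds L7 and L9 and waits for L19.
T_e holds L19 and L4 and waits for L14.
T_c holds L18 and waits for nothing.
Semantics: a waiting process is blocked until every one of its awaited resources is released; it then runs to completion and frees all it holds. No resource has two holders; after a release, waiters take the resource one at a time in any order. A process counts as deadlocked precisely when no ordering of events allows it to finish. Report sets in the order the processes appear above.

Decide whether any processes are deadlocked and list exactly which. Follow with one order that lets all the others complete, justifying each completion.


Nothing here is deadlocked.
Key observation: the wait graph is acyclic; completion cascades from the unblocked processes through everyone else.
One completion order for the rest: T_c, T_a, T_g, T_e, T_f, T_b, T_h, T_i.
Check, step by step:
  T_c: no waits; runs immediately, freeing L18
  T_a: everything it awaited (L18) is free; runs, freeing L13 and L16
  T_g: no waits; runs immediately, freeing L14
  T_e: everything it awaited (L14) is free; runs, freeing L19 and L4
  T_f: everything it awaited (L19) is free; runs, freeing L7 and L9
  T_b: everything it awaited (L7) is free; runs, freeing L8 and L10
  T_h: everything it awaited (L8, L19 and L18) is free; runs, freeing L20 and L3
  T_i: everything it awaited (L19, L3 and L9) is free; runs, freeing L17


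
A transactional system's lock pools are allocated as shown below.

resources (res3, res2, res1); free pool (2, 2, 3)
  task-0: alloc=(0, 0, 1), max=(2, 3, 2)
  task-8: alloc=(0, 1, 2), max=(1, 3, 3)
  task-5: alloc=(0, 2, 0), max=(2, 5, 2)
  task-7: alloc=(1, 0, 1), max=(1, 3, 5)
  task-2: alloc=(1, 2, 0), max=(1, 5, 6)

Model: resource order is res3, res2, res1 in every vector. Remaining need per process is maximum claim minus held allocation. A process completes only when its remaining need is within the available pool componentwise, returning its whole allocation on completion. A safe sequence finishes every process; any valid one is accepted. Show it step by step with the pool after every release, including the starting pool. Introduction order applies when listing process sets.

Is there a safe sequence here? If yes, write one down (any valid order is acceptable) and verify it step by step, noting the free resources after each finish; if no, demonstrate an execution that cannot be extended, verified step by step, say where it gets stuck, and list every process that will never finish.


SAFE. One safe sequence: task-8, task-0, task-5, task-7, task-2.
Key observation: task-8 is the earliest step where a requested resource binds exactly: need (1, 2, 1), pool (2, 2, 3) at its turn.
Walking it through:
  pool = (2, 2, 3)
  task-8 needs (1, 2, 1) <= (2, 2, 3) -> finishes; pool += (0, 1, 2) = (2, 3, 5)
  task-0 needs (2, 3, 1) <= (2, 3, 5) -> finishes; pool += (0, 0, 1) = (2, 3, 6)
  task-5 needs (2, 3, 2) <= (2, 3, 6) -> finishes; pool += (0, 2, 0) = (2, 5, 6)
  task-7 needs (0, 3, 4) <= (2, 5, 6) -> finishes; pool += (1, 0, 1) = (3, 5, 7)
  task-2 needs (0, 3, 6) <= (3, 5, 7) -> finishes; pool += (1, 2, 0) = (4, 7, 7)


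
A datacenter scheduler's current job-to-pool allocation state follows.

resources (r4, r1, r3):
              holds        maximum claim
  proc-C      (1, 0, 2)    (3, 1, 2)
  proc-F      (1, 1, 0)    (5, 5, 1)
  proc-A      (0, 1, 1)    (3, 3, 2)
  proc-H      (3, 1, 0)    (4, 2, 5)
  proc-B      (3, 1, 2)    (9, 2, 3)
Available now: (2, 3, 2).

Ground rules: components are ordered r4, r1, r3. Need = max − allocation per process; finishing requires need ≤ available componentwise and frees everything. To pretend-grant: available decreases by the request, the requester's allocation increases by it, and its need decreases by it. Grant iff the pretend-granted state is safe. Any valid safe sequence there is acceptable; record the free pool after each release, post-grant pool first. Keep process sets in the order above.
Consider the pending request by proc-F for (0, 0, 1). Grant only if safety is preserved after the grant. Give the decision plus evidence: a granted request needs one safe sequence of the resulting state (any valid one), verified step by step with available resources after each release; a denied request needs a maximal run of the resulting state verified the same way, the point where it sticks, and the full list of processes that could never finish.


DENY: after the grant no complete ordering would exist.
Key observation: after proc-C, proc-A the pool peaks at (3, 4, 4), and each blocked process is short somewhere: proc-F on r4; proc-H on r3; proc-B on r4.
Pretend the grant happened; the run proc-C, proc-A goes as far as possible. Step-by-step check:
  pool = (2, 3, 1)
  proc-C: need (2, 1, 0) fits (2, 3, 1); releases (1, 0, 2), pool now (3, 3, 3)
  proc-A: need (3, 2, 1) fits (3, 3, 3); releases (0, 1, 1), pool now (3, 4, 4)
  blocked: proc-F wants (4, 4, 0), pool (3, 4, 4) — not enough r4
  blocked: proc-H wants (1, 1, 5), pool (3, 4, 4) — not enough r3
  blocked: proc-B wants (6, 1, 1), pool (3, 4, 4) — not enough r4
Had the request been granted, proc-F, proc-H and proc-B could never finish.


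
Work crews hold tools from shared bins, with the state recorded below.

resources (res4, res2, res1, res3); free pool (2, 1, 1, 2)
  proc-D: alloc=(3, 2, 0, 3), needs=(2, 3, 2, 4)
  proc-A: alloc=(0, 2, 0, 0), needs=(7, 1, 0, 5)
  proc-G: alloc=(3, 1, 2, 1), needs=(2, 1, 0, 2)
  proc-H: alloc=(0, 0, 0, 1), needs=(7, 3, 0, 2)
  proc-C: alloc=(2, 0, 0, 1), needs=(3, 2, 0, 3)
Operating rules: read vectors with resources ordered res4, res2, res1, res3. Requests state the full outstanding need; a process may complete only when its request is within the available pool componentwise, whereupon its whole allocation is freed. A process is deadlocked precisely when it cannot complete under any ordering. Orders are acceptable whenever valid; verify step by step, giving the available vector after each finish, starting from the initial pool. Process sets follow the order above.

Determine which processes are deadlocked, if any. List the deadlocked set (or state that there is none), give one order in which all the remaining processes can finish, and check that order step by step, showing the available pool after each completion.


Deadlocked set: proc-D, proc-A and proc-H.
Key observation: after proc-G, proc-C the pool peaks at (7, 2, 3, 4), and each blocked process is short somewhere: proc-D on res2; proc-A on res3; proc-H on res2.
A valid finishing order for the others: proc-G, proc-C. Check, step by step:
  pool = (2, 1, 1, 2)
  run proc-G (needs (2, 1, 0, 2), free (2, 1, 1, 2)); after release of (3, 1, 2, 1) the pool is (5, 2, 3, 3)
  run proc-C (needs (3, 2, 0, 3), free (5, 2, 3, 3)); after release of (2, 0, 0, 1) the pool is (7, 2, 3, 4)
The blocked processes can never fit:
  proc-D cannot run: need (2, 3, 2, 4) vs free (7, 2, 3, 4) (insufficient res2)
  proc-A cannot run: need (7, 1, 0, 5) vs free (7, 2, 3, 4) (insufficient res3)
  proc-H cannot run: need (7, 3, 0, 2) vs free (7, 2, 3, 4) (insufficient res2)


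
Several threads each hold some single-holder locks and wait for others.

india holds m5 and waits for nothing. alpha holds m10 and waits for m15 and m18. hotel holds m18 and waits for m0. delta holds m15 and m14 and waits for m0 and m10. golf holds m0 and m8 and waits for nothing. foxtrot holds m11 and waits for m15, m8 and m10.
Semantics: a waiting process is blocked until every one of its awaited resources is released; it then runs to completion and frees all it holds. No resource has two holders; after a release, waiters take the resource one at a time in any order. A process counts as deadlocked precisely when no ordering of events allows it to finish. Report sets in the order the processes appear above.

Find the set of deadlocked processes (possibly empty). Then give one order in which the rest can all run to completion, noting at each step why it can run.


The deadlocked set is alpha, delta and foxtrot.
Key observation: the cycle alpha -> delta -> alpha can never break — each member waits on the next; foxtrot waits into the deadlock from upstream.
One completion order for the rest: golf, india, hotel.
Verifying each step:
  golf: no waits; runs immediately, freeing m0 and m8
  india: no waits; runs immediately, freeing m5
  hotel waits on m0 — all released -> runs and releases m18


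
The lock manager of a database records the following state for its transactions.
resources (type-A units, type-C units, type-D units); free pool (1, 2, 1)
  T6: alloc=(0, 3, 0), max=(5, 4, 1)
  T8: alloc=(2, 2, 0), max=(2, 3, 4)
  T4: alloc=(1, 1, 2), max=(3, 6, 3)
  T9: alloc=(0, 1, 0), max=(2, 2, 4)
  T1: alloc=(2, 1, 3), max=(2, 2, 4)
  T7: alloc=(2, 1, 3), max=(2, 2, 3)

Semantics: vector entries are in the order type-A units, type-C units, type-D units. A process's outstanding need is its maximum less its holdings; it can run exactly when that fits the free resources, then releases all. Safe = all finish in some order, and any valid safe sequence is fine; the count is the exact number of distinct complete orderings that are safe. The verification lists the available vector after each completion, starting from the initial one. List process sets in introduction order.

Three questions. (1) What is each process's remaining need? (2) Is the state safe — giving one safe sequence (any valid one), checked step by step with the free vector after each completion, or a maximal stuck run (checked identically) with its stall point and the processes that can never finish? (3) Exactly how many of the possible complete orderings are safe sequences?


(1) Outstanding need per process (order type-A units, type-C units, type-D units):
  T6: (5, 1, 1)
  T8: (0, 1, 4)
  T4: (2, 5, 1)
  T9: (2, 1, 4)
  T1: (0, 1, 1)
  T7: (0, 1, 0)
(2) SAFE — a valid safe sequence is T7, T8, T9, T6, T4, T1.
Key observation: T8 is the earliest step where a requested resource binds exactly: need (0, 1, 4), pool (3, 3, 4) at its turn.
Check, step by step:
  pool = (1, 2, 1)
  run T7 (needs (0, 1, 0), free (1, 2, 1)); after release of (2, 1, 3) the pool is (3, 3, 4)
  run T8 (needs (0, 1, 4), free (3, 3, 4)); after release of (2, 2, 0) the pool is (5, 5, 4)
  run T9 (needs (2, 1, 4), free (5, 5, 4)); after release of (0, 1, 0) the pool is (5, 6, 4)
  run T6 (needs (5, 1, 1), free (5, 6, 4)); after release of (0, 3, 0) the pool is (5, 9, 4)
  run T4 (needs (2, 5, 1), free (5, 9, 4)); after release of (1, 1, 2) the pool is (6, 10, 6)
  run T1 (needs (0, 1, 1), free (6, 10, 6)); after release of (2, 1, 3) the pool is (8, 11, 9)
(3) Precisely 108 of the possible complete orderings are safe sequences.


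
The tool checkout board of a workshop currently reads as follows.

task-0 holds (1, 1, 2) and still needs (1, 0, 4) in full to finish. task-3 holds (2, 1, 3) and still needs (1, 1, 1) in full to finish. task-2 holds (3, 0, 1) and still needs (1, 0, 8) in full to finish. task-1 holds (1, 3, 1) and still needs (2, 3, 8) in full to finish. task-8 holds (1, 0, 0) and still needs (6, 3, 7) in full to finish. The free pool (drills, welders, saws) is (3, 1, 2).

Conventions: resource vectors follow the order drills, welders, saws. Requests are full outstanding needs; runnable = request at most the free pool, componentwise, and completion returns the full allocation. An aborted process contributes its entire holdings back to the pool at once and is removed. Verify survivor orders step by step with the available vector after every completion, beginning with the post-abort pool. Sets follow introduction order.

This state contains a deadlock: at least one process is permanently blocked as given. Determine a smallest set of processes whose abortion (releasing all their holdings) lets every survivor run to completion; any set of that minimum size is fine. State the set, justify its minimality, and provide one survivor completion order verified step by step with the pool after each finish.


Abort task-1.
Key observation: task-2 had no path to completion before; after the abort of task-1 ((1, 3, 1) returned), step 4 is where it fits.
Why nothing smaller works: aborting no one leaves the state deadlocked as given.
Survivors finish in the order: task-3, task-0, task-8, task-2. Walking it through (pool after the aborts first):
  pool = (4, 4, 3)
  task-3 needs (1, 1, 1) <= (4, 4, 3) -> finishes; pool += (2, 1, 3) = (6, 5, 6)
  task-0 needs (1, 0, 4) <= (6, 5, 6) -> finishes; pool += (1, 1, 2) = (7, 6, 8)
  task-8 needs (6, 3, 7) <= (7, 6, 8) -> finishes; pool += (1, 0, 0) = (8, 6, 8)
  task-2 needs (1, 0, 8) <= (8, 6, 8) -> finishes; pool += (3, 0, 1) = (11, 6, 9)


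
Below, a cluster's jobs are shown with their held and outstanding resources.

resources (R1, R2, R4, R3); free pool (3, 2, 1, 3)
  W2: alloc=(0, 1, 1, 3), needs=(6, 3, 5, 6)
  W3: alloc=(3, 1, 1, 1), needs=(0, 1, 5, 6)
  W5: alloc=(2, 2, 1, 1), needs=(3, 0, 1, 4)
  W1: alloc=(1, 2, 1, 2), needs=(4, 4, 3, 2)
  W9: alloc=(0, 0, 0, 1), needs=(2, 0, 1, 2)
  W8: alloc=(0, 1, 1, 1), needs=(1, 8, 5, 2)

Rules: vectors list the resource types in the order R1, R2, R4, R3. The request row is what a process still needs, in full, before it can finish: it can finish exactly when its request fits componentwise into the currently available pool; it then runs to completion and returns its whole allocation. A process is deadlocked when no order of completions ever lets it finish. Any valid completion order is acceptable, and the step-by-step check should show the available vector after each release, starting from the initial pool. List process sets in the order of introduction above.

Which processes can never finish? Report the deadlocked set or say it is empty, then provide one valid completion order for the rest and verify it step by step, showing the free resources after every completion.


Deadlocked set: W2, W3, W1 and W8.
Key observation: W9, W5 can finish, but then (5, 4, 2, 5) is all there is, and the blocked group's R4 demands exceed it.
A valid finishing order for the others: W9, W5. Step-by-step check:
  pool = (3, 2, 1, 3)
  W9 needs (2, 0, 1, 2) <= (3, 2, 1, 3) -> finishes; pool += (0, 0, 0, 1) = (3, 2, 1, 4)
  W5 needs (3, 0, 1, 4) <= (3, 2, 1, 4) -> finishes; pool += (2, 2, 1, 1) = (5, 4, 2, 5)
The stuck group stays short no matter what:
  W2 still needs (6, 3, 5, 6) but only (5, 4, 2, 5) is free — short on R1, R4 and R3
  W3 still needs (0, 1, 5, 6) but only (5, 4, 2, 5) is free — short on R4 and R3
  W1 still needs (4, 4, 3, 2) but only (5, 4, 2, 5) is free — short on R4
  W8 still needs (1, 8, 5, 2) but only (5, 4, 2, 5) is free — short on R2 and R4


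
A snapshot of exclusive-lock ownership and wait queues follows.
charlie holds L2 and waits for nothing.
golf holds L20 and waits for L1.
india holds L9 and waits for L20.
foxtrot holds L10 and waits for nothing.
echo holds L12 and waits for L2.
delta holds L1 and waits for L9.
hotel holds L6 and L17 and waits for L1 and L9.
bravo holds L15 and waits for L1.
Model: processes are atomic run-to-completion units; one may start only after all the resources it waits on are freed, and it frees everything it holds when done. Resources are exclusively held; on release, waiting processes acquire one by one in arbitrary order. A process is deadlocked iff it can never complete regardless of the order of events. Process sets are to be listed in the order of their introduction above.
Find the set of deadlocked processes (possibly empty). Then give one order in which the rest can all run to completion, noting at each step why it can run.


Deadlocked set: golf, india, delta, hotel and bravo.
Key observation: along golf -> delta -> india -> golf, each member waits on what the next one holds — a deadlock; hotel and bravo wait into the deadlock from upstream.
One completion order for the rest: charlie, echo, foxtrot.
Step-by-step check:
  charlie: no waits; runs immediately, freeing L2
  echo: everything it awaited (L2) is free; runs, freeing L12
  foxtrot: no waits; runs immediately, freeing L10


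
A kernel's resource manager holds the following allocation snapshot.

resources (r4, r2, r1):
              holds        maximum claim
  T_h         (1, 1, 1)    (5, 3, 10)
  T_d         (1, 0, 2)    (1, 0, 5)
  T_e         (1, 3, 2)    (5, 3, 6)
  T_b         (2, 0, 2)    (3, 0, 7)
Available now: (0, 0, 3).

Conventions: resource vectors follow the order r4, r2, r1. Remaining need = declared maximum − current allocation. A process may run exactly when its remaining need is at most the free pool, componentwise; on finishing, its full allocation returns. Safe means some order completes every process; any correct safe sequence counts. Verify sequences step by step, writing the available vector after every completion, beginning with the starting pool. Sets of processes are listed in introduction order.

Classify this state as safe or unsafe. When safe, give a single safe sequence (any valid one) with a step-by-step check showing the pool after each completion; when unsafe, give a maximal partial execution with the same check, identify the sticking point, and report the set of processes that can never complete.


UNSAFE — no complete ordering exists.
Key observation: after T_d, T_b complete, (3, 0, 7) is the best the pool ever gets, yet each leftover process wants more r4.
A maximal execution: T_d, T_b — then nothing else fits. Verifying each step:
  pool = (0, 0, 3)
  run T_d (needs (0, 0, 3), free (0, 0, 3)); after release of (1, 0, 2) the pool is (1, 0, 5)
  run T_b (needs (1, 0, 5), free (1, 0, 5)); after release of (2, 0, 2) the pool is (3, 0, 7)
  T_h still needs (4, 2, 9) but only (3, 0, 7) is free — short on r4, r2 and r1
  T_e still needs (4, 0, 4) but only (3, 0, 7) is free — short on r4
Permanently blocked: T_h and T_e.


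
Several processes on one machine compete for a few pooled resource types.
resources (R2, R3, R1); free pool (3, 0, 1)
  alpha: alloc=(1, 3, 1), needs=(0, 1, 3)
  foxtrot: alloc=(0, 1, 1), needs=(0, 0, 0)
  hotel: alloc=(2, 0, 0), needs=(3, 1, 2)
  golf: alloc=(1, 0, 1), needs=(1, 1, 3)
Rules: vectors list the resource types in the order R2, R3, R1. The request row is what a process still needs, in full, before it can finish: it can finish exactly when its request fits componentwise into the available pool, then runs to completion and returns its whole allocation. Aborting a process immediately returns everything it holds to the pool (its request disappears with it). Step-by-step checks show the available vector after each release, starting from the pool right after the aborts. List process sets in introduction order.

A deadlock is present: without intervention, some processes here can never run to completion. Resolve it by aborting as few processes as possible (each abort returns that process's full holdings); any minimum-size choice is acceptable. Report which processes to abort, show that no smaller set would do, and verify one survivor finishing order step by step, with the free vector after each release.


Abort alpha.
Key observation: aborting alpha returns (1, 3, 1), and golf — hopeless before — runs at step 3 with the returned capacity in the pool.
No smaller set exists: with zero aborts the deadlock remains.
The survivors complete as hotel, foxtrot, golf. Step-by-step check (starting from the post-abort pool):
  pool = (4, 3, 2)
  hotel: need (3, 1, 2) fits (4, 3, 2); releases (2, 0, 0), pool now (6, 3, 2)
  foxtrot: need (0, 0, 0) fits (6, 3, 2); releases (0, 1, 1), pool now (6, 4, 3)
  golf: need (1, 1, 3) fits (6, 4, 3); releases (1, 0, 1), pool now (7, 4, 4)


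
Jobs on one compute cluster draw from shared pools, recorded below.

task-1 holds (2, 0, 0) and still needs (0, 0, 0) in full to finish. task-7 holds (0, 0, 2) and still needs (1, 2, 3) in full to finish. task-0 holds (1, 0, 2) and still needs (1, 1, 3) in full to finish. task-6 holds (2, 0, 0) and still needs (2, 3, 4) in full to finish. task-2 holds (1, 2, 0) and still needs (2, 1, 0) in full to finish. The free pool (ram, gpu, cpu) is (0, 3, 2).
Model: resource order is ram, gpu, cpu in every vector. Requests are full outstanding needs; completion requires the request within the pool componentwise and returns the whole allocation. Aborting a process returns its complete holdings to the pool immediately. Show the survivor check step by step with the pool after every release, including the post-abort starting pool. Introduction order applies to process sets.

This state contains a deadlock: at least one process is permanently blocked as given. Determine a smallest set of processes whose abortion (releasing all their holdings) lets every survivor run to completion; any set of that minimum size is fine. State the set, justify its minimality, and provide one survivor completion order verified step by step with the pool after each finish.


The answer: abort task-0.
Key observation: no ordering could ever have run task-6 before the abort of task-0; with (1, 0, 2) back in the pool it fits at step 2.
Why nothing smaller works: aborting no one leaves the state deadlocked as given.
Survivors finish in the order: task-1, task-6, task-7, task-2. Verifying each step (pool after the aborts first):
  pool = (1, 3, 4)
  task-1: need (0, 0, 0) fits (1, 3, 4); releases (2, 0, 0), pool now (3, 3, 4)
  task-6: need (2, 3, 4) fits (3, 3, 4); releases (2, 0, 0), pool now (5, 3, 4)
  task-7: need (1, 2, 3) fits (5, 3, 4); releases (0, 0, 2), pool now (5, 3, 6)
  task-2: need (2, 1, 0) fits (5, 3, 6); releases (1, 2, 0), pool now (6, 5, 6)


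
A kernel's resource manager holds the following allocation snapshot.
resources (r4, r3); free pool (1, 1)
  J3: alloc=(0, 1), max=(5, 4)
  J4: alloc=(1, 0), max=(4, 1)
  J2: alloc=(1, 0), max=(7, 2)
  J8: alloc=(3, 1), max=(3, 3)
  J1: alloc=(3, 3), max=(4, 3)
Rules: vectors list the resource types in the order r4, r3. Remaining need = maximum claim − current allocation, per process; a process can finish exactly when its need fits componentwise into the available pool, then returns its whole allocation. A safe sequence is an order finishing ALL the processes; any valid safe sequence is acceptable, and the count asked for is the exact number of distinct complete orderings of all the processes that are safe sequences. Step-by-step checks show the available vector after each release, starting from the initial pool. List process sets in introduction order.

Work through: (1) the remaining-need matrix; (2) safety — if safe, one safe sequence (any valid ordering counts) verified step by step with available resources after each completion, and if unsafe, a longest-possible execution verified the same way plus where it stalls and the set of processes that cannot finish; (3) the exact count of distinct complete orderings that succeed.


(1) Outstanding need per process (order r4, r3):
  J3: (5, 3)
  J4: (3, 1)
  J2: (6, 2)
  J8: (0, 2)
  J1: (1, 0)
(2) SAFE — a valid safe sequence is J1, J8, J4, J3, J2.
Key observation: the first exact fit in this order is J1 — it needs (1, 0) with (1, 1) free, meeting a requested resource to the last unit.
Verifying each step:
  pool = (1, 1)
  J1: need (1, 0) fits (1, 1); releases (3, 3), pool now (4, 4)
  J8: need (0, 2) fits (4, 4); releases (3, 1), pool now (7, 5)
  J4: need (3, 1) fits (7, 5); releases (1, 0), pool now (8, 5)
  J3: need (5, 3) fits (8, 5); releases (0, 1), pool now (8, 6)
  J2: need (6, 2) fits (8, 6); releases (1, 0), pool now (9, 6)
(3) The exact count: 9 of the possible complete orderings are safe sequences.
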